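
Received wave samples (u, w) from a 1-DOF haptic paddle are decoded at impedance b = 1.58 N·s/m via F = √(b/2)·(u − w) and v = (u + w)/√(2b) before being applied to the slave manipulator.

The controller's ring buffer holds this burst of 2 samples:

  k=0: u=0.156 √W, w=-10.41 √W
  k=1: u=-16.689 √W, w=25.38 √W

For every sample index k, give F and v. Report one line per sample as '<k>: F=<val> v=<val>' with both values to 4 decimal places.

k=0: u−w=10.5660, u+w=-10.2540; √(b/2)=0.8888, √(2b)=1.7776; F=0.8888×10.566=9.3913, v=-10.2540/1.7776=-5.7683
k=1: u−w=-42.0690, u+w=8.6910; √(b/2)=0.8888, √(2b)=1.7776; F=0.8888×(-42.069)=-37.3917, v=8.6910/1.7776=4.8891

0: F=9.3913 v=-5.7683
1: F=-37.3917 v=4.8891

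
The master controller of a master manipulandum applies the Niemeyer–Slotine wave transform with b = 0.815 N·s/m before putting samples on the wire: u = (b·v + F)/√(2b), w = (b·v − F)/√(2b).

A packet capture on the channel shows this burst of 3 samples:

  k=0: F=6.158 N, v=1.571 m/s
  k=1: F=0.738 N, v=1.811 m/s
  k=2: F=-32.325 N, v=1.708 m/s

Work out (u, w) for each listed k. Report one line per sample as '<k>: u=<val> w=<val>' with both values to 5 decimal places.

k=0: b·v=0.815×1.571=1.28036; √(2b)=1.27671; u=(1.28036+6.158)/1.27671=5.82618, w=(1.28036−6.158)/1.27671=-3.82046
k=1: b·v=0.815×1.811=1.47596; √(2b)=1.27671; u=(1.47596+0.738)/1.27671=1.73411, w=(1.47596−0.738)/1.27671=0.57802
k=2: b·v=0.815×1.708=1.39202; √(2b)=1.27671; u=(1.39202+(-32.325))/1.27671=-24.22858, w=(1.39202−(-32.325))/1.27671=26.40921

0: u=5.82618 w=-3.82046
1: u=1.73411 w=0.57802
2: u=-24.22858 w=26.40921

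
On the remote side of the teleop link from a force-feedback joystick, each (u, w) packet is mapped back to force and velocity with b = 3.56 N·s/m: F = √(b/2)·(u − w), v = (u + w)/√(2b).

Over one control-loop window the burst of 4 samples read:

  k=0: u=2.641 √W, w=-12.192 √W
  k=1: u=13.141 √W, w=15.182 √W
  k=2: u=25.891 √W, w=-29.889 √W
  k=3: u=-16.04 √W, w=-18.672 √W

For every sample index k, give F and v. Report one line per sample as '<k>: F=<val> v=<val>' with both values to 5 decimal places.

0: F=19.78969 v=-3.57939
1: F=-2.72303 v=10.61449
2: F=74.41980 v=-1.49831
3: F=3.51153 v=-13.00887

k=0: u−w=14.83300, u+w=-9.55100; √(b/2)=1.33417, √(2b)=2.66833; F=1.33417×14.833=19.78969, v=-9.55100/2.66833=-3.57939
k=1: u−w=-2.04100, u+w=28.32300; √(b/2)=1.33417, √(2b)=2.66833; F=1.33417×(-2.041)=-2.72303, v=28.32300/2.66833=10.61449
k=2: u−w=55.78000, u+w=-3.99800; √(b/2)=1.33417, √(2b)=2.66833; F=1.33417×55.78=74.41980, v=-3.99800/2.66833=-1.49831
k=3: u−w=2.63200, u+w=-34.71200; √(b/2)=1.33417, √(2b)=2.66833; F=1.33417×2.632=3.51153, v=-34.71200/2.66833=-13.00887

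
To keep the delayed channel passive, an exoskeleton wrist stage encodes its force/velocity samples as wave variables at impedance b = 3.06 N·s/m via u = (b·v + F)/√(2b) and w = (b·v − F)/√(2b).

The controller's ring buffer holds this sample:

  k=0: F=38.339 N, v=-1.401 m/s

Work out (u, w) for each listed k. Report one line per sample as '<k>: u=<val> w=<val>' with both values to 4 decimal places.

0: u=13.7647 w=-17.2306

k=0: b·v=3.06×(-1.401)=-4.2871; √(2b)=2.4739; u=(-4.2871+38.339)/2.4739=13.7647, w=(-4.2871−38.339)/2.4739=-17.2306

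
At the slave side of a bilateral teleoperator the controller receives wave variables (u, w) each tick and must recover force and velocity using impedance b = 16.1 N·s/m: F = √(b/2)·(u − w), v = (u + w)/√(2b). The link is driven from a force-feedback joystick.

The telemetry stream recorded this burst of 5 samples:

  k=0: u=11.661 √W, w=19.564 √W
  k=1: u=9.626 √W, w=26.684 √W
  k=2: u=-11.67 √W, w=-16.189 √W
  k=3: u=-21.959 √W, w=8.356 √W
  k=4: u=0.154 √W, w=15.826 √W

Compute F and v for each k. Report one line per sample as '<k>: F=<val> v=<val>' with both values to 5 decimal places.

k=0: u−w=-7.90300, u+w=31.22500; √(b/2)=2.83725, √(2b)=5.67450; F=2.83725×(-7.903)=-22.42280, v=31.22500/5.67450=5.50268
k=1: u−w=-17.05800, u+w=36.31000; √(b/2)=2.83725, √(2b)=5.67450; F=2.83725×(-17.058)=-48.39785, v=36.31000/5.67450=6.39880
k=2: u−w=4.51900, u+w=-27.85900; √(b/2)=2.83725, √(2b)=5.67450; F=2.83725×4.519=12.82154, v=-27.85900/5.67450=-4.90950
k=3: u−w=-30.31500, u+w=-13.60300; √(b/2)=2.83725, √(2b)=5.67450; F=2.83725×(-30.315)=-86.01130, v=-13.60300/5.67450=-2.39721
k=4: u−w=-15.67200, u+w=15.98000; √(b/2)=2.83725, √(2b)=5.67450; F=2.83725×(-15.672)=-44.46542, v=15.98000/5.67450=2.81610

0: F=-22.42280 v=5.50268
1: F=-48.39785 v=6.39880
2: F=12.82154 v=-4.90950
3: F=-86.01130 v=-2.39721
4: F=-44.46542 v=2.81610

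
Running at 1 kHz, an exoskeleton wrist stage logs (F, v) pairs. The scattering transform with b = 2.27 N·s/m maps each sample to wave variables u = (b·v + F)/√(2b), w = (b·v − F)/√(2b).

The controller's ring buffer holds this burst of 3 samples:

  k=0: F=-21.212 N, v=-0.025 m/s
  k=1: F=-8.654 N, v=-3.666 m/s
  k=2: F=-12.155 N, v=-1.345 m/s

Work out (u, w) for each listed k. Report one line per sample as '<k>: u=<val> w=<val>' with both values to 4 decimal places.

0: u=-9.9819 w=9.9287
1: u=-7.9671 w=0.1559
2: u=-7.1375 w=4.2717

k=0: b·v=2.27×(-0.025)=-0.0568; √(2b)=2.1307; u=(-0.0568+(-21.212))/2.1307=-9.9819, w=(-0.0568−(-21.212))/2.1307=9.9287
k=1: b·v=2.27×(-3.666)=-8.3218; √(2b)=2.1307; u=(-8.3218+(-8.654))/2.1307=-7.9671, w=(-8.3218−(-8.654))/2.1307=0.1559
k=2: b·v=2.27×(-1.345)=-3.0532; √(2b)=2.1307; u=(-3.0532+(-12.155))/2.1307=-7.1375, w=(-3.0532−(-12.155))/2.1307=4.2717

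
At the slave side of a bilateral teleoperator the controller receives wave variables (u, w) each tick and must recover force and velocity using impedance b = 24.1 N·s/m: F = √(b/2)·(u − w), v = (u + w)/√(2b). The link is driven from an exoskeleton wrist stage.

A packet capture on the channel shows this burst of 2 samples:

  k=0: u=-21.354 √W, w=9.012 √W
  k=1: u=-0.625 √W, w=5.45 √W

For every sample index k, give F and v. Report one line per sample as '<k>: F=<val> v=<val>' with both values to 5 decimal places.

0: F=-105.40983 v=-1.77771
1: F=-21.08821 v=0.69498

k=0: u−w=-30.36600, u+w=-12.34200; √(b/2)=3.47131, √(2b)=6.94262; F=3.47131×(-30.366)=-105.40983, v=-12.34200/6.94262=-1.77771
k=1: u−w=-6.07500, u+w=4.82500; √(b/2)=3.47131, √(2b)=6.94262; F=3.47131×(-6.075)=-21.08821, v=4.82500/6.94262=0.69498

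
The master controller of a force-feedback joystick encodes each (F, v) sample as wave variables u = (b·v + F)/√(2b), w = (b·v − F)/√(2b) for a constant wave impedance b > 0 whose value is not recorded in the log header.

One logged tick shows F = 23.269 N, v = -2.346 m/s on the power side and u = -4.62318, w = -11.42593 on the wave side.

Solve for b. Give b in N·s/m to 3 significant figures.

b = 23.4 N·s/m

u + w = -16.04911;  u + w = √(2b)·v, so √(2b) = -16.04911/(-2.346) = 6.84105.
b = (√(2b))²/2 = 46.80000/2 = 23.40000.
(Check via u − w = 2F/√(2b): u − w = 6.80275, 2F/√(2b) = 6.80275.)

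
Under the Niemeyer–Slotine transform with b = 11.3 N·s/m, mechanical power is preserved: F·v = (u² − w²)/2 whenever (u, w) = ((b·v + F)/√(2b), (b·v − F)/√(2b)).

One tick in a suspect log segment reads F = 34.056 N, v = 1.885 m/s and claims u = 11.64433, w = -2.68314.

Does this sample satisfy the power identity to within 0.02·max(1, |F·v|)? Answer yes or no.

yes

F·v = 34.056×1.885 = 64.19556 W.
(u² − w²)/2 = (135.59042 − 7.19924)/2 = 64.19559 W.
|Δ| = 0.00003;  2% of max(1, |F·v|) = 1.28391.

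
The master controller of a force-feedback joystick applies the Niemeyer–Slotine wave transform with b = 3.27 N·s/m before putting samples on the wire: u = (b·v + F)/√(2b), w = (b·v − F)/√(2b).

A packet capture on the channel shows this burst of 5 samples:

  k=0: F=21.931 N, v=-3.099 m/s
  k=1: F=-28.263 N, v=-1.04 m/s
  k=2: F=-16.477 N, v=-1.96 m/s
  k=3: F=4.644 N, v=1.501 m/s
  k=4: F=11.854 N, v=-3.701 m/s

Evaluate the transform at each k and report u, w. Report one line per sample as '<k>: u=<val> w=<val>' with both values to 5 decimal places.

k=0: b·v=3.27×(-3.099)=-10.13373; √(2b)=2.55734; u=(-10.13373+21.931)/2.55734=4.61310, w=(-10.13373−21.931)/2.55734=-12.53830
k=1: b·v=3.27×(-1.04)=-3.40080; √(2b)=2.55734; u=(-3.40080+(-28.263))/2.55734=-12.38153, w=(-3.40080−(-28.263))/2.55734=9.72189
k=2: b·v=3.27×(-1.96)=-6.40920; √(2b)=2.55734; u=(-6.40920+(-16.477))/2.55734=-8.94921, w=(-6.40920−(-16.477))/2.55734=3.93682
k=3: b·v=3.27×1.501=4.90827; √(2b)=2.55734; u=(4.90827+4.644)/2.55734=3.73523, w=(4.90827−4.644)/2.55734=0.10334
k=4: b·v=3.27×(-3.701)=-12.10227; √(2b)=2.55734; u=(-12.10227+11.854)/2.55734=-0.09708, w=(-12.10227−11.854)/2.55734=-9.36764

0: u=4.61310 w=-12.53830
1: u=-12.38153 w=9.72189
2: u=-8.94921 w=3.93682
3: u=3.73523 w=0.10334
4: u=-0.09708 w=-9.36764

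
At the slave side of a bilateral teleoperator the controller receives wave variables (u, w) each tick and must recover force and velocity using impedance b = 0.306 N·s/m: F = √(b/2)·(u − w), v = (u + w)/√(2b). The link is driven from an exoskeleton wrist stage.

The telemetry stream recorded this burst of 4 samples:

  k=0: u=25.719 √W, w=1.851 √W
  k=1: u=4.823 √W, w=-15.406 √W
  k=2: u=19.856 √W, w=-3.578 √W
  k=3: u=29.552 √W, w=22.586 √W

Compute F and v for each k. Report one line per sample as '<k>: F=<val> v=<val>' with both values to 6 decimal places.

k=0: u−w=23.868000, u+w=27.570000; √(b/2)=0.391152, √(2b)=0.782304; F=0.391152×23.868=9.336019, v=27.570000/0.782304=35.242041
k=1: u−w=20.229000, u+w=-10.583000; √(b/2)=0.391152, √(2b)=0.782304; F=0.391152×20.229=7.912617, v=-10.583000/0.782304=-13.527984
k=2: u−w=23.434000, u+w=16.278000; √(b/2)=0.391152, √(2b)=0.782304; F=0.391152×23.434=9.166259, v=16.278000/0.782304=20.807760
k=3: u−w=6.966000, u+w=52.138000; √(b/2)=0.391152, √(2b)=0.782304; F=0.391152×6.966=2.724766, v=52.138000/0.782304=66.646701

0: F=9.336019 v=35.242041
1: F=7.912617 v=-13.527984
2: F=9.166259 v=20.807760
3: F=2.724766 v=66.646701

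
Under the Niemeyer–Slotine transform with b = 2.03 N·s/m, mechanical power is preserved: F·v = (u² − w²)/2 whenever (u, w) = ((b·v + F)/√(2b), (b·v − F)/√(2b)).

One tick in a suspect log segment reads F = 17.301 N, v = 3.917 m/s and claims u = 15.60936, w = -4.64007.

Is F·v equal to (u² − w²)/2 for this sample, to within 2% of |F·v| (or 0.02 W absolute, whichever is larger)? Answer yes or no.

no

F·v = 17.301×3.917 = 67.76802 W.
(u² − w²)/2 = (243.65212 − 21.53025)/2 = 111.06094 W.
|Δ| = 43.29292;  2% of max(1, |F·v|) = 1.35536.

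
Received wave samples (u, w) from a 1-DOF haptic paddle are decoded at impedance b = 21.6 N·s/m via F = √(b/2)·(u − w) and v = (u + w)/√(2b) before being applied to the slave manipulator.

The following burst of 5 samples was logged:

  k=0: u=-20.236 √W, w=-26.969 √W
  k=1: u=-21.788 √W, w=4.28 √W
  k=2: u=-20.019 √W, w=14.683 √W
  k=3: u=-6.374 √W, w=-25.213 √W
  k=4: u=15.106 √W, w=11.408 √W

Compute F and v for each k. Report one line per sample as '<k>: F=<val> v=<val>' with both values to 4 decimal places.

0: F=22.1269 v=-7.1820
1: F=-85.6682 v=-2.6638
2: F=-114.0424 v=-0.8118
3: F=61.9113 v=-4.8058
4: F=12.1529 v=4.0340

k=0: u−w=6.7330, u+w=-47.2050; √(b/2)=3.2863, √(2b)=6.5727; F=3.2863×6.733=22.1269, v=-47.2050/6.5727=-7.1820
k=1: u−w=-26.0680, u+w=-17.5080; √(b/2)=3.2863, √(2b)=6.5727; F=3.2863×(-26.068)=-85.6682, v=-17.5080/6.5727=-2.6638
k=2: u−w=-34.7020, u+w=-5.3360; √(b/2)=3.2863, √(2b)=6.5727; F=3.2863×(-34.702)=-114.0424, v=-5.3360/6.5727=-0.8118
k=3: u−w=18.8390, u+w=-31.5870; √(b/2)=3.2863, √(2b)=6.5727; F=3.2863×18.839=61.9113, v=-31.5870/6.5727=-4.8058
k=4: u−w=3.6980, u+w=26.5140; √(b/2)=3.2863, √(2b)=6.5727; F=3.2863×3.698=12.1529, v=26.5140/6.5727=4.0340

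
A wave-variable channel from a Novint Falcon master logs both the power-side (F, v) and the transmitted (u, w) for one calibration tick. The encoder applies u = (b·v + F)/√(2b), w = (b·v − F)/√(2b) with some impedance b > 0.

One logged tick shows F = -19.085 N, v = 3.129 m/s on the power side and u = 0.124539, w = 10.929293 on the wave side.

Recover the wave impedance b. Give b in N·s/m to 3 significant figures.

u + w = 11.053832;  u + w = √(2b)·v, so √(2b) = 11.053832/3.129 = 3.532704.
b = (√(2b))²/2 = 12.480000/2 = 6.240000.
(Check via u − w = 2F/√(2b): u − w = -10.804754, 2F/√(2b) = -10.804754.)

b = 6.24 N·s/m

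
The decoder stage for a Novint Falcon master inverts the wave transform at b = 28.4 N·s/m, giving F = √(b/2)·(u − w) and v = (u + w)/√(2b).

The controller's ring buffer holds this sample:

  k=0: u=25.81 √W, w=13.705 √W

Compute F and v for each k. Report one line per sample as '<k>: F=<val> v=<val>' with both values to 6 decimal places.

k=0: u−w=12.105000, u+w=39.515000; √(b/2)=3.768289, √(2b)=7.536577; F=3.768289×12.105=45.615135, v=39.515000/7.536577=5.243096

0: F=45.615135 v=5.243096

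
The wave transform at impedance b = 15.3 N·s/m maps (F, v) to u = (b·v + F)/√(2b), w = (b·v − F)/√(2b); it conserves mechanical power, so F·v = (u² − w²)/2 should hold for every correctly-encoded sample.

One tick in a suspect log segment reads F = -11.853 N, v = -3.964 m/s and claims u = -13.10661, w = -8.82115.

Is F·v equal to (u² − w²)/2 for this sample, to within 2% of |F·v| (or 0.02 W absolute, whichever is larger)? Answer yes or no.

F·v = (-11.853)×(-3.964) = 46.98529 W.
(u² − w²)/2 = (171.78323 − 77.81269)/2 = 46.98527 W.
|Δ| = 0.00002;  2% of max(1, |F·v|) = 0.93971.

yes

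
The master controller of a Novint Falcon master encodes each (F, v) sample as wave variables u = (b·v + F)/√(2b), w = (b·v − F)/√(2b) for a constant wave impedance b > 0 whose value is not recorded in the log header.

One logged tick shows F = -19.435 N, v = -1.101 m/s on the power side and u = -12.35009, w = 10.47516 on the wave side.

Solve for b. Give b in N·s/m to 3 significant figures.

b = 1.45 N·s/m

u + w = -1.8749;  u + w = √(2b)·v, so √(2b) = -1.8749/(-1.101) = 1.7029.
b = (√(2b))²/2 = 2.9000/2 = 1.4500.
(Check via u − w = 2F/√(2b): u − w = -22.8253, 2F/√(2b) = -22.8253.)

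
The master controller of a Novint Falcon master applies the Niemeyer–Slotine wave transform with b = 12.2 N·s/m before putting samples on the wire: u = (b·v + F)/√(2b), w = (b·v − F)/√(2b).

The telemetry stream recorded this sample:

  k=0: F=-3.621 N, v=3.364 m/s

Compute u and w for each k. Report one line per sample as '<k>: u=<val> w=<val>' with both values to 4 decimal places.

k=0: b·v=12.2×3.364=41.0408; √(2b)=4.9396; u=(41.0408+(-3.621))/4.9396=7.5754, w=(41.0408−(-3.621))/4.9396=9.0415

0: u=7.5754 w=9.0415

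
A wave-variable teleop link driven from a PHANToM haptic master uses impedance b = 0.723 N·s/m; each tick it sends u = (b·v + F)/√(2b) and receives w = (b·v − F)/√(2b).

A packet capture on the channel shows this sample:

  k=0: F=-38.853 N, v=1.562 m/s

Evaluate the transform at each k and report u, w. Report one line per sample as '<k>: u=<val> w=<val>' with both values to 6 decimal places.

0: u=-31.371106 w=33.249407

k=0: b·v=0.723×1.562=1.129326; √(2b)=1.202497; u=(1.129326+(-38.853))/1.202497=-31.371106, w=(1.129326−(-38.853))/1.202497=33.249407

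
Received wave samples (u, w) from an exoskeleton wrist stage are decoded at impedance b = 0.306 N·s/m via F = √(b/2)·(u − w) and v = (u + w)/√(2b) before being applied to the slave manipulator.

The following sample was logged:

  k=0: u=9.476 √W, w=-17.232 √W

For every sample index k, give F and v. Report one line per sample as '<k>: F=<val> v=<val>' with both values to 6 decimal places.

0: F=10.446891 v=-9.914301

k=0: u−w=26.708000, u+w=-7.756000; √(b/2)=0.391152, √(2b)=0.782304; F=0.391152×26.708=10.446891, v=-7.756000/0.782304=-9.914301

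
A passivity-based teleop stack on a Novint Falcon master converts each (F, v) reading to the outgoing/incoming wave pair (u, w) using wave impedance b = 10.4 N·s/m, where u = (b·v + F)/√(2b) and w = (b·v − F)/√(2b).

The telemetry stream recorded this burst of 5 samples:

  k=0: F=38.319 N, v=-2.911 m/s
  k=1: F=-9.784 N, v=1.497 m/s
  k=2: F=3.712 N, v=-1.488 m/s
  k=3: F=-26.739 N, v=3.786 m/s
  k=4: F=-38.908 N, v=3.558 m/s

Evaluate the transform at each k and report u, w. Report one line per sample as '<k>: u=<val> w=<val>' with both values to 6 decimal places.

0: u=1.763895 w=-15.040098
1: u=1.268401 w=5.558969
2: u=-2.579252 w=-4.207072
3: u=2.770495 w=14.496322
4: u=-0.417655 w=16.644632

k=0: b·v=10.4×(-2.911)=-30.274400; √(2b)=4.560702; u=(-30.274400+38.319)/4.560702=1.763895, w=(-30.274400−38.319)/4.560702=-15.040098
k=1: b·v=10.4×1.497=15.568800; √(2b)=4.560702; u=(15.568800+(-9.784))/4.560702=1.268401, w=(15.568800−(-9.784))/4.560702=5.558969
k=2: b·v=10.4×(-1.488)=-15.475200; √(2b)=4.560702; u=(-15.475200+3.712)/4.560702=-2.579252, w=(-15.475200−3.712)/4.560702=-4.207072
k=3: b·v=10.4×3.786=39.374400; √(2b)=4.560702; u=(39.374400+(-26.739))/4.560702=2.770495, w=(39.374400−(-26.739))/4.560702=14.496322
k=4: b·v=10.4×3.558=37.003200; √(2b)=4.560702; u=(37.003200+(-38.908))/4.560702=-0.417655, w=(37.003200−(-38.908))/4.560702=16.644632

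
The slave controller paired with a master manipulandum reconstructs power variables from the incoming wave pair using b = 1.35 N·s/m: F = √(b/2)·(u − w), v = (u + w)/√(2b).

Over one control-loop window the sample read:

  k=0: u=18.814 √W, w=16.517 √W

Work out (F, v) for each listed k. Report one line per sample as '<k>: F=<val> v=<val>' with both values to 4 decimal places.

k=0: u−w=2.2970, u+w=35.3310; √(b/2)=0.8216, √(2b)=1.6432; F=0.8216×2.297=1.8872, v=35.3310/1.6432=21.5018

0: F=1.8872 v=21.5018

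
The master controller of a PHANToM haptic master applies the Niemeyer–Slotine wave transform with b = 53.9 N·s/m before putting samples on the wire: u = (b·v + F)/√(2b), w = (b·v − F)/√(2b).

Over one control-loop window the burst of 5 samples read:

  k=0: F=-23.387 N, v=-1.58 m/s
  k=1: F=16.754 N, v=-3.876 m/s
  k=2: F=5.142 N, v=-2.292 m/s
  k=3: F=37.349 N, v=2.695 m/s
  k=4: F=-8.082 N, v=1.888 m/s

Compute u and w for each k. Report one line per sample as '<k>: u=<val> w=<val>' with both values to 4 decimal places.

0: u=-10.4548 w=-5.9498
1: u=-18.5080 w=-21.7353
2: u=-11.4033 w=-12.3938
3: u=17.5879 w=10.3934
4: u=9.0228 w=10.5797

k=0: b·v=53.9×(-1.58)=-85.1620; √(2b)=10.3827; u=(-85.1620+(-23.387))/10.3827=-10.4548, w=(-85.1620−(-23.387))/10.3827=-5.9498
k=1: b·v=53.9×(-3.876)=-208.9164; √(2b)=10.3827; u=(-208.9164+16.754)/10.3827=-18.5080, w=(-208.9164−16.754)/10.3827=-21.7353
k=2: b·v=53.9×(-2.292)=-123.5388; √(2b)=10.3827; u=(-123.5388+5.142)/10.3827=-11.4033, w=(-123.5388−5.142)/10.3827=-12.3938
k=3: b·v=53.9×2.695=145.2605; √(2b)=10.3827; u=(145.2605+37.349)/10.3827=17.5879, w=(145.2605−37.349)/10.3827=10.3934
k=4: b·v=53.9×1.888=101.7632; √(2b)=10.3827; u=(101.7632+(-8.082))/10.3827=9.0228, w=(101.7632−(-8.082))/10.3827=10.5797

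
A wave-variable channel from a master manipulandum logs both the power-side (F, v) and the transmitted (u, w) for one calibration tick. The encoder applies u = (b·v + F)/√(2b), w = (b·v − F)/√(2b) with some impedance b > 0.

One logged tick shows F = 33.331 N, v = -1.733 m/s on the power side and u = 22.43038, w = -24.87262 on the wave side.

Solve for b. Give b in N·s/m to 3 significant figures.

u + w = -2.4422;  u + w = √(2b)·v, so √(2b) = -2.4422/(-1.733) = 1.4093.
b = (√(2b))²/2 = 1.9860/2 = 0.9930.
(Check via u − w = 2F/√(2b): u − w = 47.3030, 2F/√(2b) = 47.3030.)

b = 0.993 N·s/m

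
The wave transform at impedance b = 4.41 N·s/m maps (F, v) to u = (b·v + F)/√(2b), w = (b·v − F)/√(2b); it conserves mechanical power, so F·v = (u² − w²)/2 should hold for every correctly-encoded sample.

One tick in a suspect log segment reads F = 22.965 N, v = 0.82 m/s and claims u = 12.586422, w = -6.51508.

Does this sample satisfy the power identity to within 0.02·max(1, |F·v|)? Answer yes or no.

F·v = 22.965×0.82 = 18.831300 W.
(u² − w²)/2 = (158.418019 − 42.446267)/2 = 57.985876 W.
|Δ| = 39.154576;  2% of max(1, |F·v|) = 0.376626.

no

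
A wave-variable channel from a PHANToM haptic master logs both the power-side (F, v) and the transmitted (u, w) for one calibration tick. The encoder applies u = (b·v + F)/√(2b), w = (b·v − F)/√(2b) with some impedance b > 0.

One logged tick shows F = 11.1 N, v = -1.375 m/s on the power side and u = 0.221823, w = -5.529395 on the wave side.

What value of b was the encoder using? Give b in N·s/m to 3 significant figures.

u + w = -5.307572;  u + w = √(2b)·v, so √(2b) = -5.307572/(-1.375) = 3.860052.
b = (√(2b))²/2 = 14.900004/2 = 7.450002.
(Check via u − w = 2F/√(2b): u − w = 5.751218, 2F/√(2b) = 5.751217.)

b = 7.45 N·s/m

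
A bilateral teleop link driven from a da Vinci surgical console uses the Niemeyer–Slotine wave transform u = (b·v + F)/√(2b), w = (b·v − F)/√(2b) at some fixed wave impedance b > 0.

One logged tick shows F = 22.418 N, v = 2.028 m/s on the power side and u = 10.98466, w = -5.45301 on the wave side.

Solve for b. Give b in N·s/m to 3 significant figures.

u + w = 5.53165;  u + w = √(2b)·v, so √(2b) = 5.53165/2.028 = 2.72764.
b = (√(2b))²/2 = 7.44001/2 = 3.72000.
(Check via u − w = 2F/√(2b): u − w = 16.43767, 2F/√(2b) = 16.43766.)

b = 3.72 N·s/m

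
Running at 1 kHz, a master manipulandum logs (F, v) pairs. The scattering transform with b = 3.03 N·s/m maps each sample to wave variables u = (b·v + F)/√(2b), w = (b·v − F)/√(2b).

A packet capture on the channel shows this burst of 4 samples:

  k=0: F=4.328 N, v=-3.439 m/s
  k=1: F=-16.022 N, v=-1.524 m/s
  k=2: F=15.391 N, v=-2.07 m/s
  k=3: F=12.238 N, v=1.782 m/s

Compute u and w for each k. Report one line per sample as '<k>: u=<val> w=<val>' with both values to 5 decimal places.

k=0: b·v=3.03×(-3.439)=-10.42017; √(2b)=2.46171; u=(-10.42017+4.328)/2.46171=-2.47477, w=(-10.42017−4.328)/2.46171=-5.99103
k=1: b·v=3.03×(-1.524)=-4.61772; √(2b)=2.46171; u=(-4.61772+(-16.022))/2.46171=-8.38431, w=(-4.61772−(-16.022))/2.46171=4.63267
k=2: b·v=3.03×(-2.07)=-6.27210; √(2b)=2.46171; u=(-6.27210+15.391)/2.46171=3.70430, w=(-6.27210−15.391)/2.46171=-8.80003
k=3: b·v=3.03×1.782=5.39946; √(2b)=2.46171; u=(5.39946+12.238)/2.46171=7.16473, w=(5.39946−12.238)/2.46171=-2.77797

0: u=-2.47477 w=-5.99103
1: u=-8.38431 w=4.63267
2: u=3.70430 w=-8.80003
3: u=7.16473 w=-2.77797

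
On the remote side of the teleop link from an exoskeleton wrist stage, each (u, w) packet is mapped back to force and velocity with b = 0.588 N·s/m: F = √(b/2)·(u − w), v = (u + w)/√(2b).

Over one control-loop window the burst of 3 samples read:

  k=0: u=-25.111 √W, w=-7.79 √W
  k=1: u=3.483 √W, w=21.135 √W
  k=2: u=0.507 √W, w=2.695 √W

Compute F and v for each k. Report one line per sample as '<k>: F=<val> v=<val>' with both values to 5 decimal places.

0: F=-9.39175 v=-30.33929
1: F=-9.57123 v=22.70122
2: F=-1.18637 v=2.95269

k=0: u−w=-17.32100, u+w=-32.90100; √(b/2)=0.54222, √(2b)=1.08444; F=0.54222×(-17.321)=-9.39175, v=-32.90100/1.08444=-30.33929
k=1: u−w=-17.65200, u+w=24.61800; √(b/2)=0.54222, √(2b)=1.08444; F=0.54222×(-17.652)=-9.57123, v=24.61800/1.08444=22.70122
k=2: u−w=-2.18800, u+w=3.20200; √(b/2)=0.54222, √(2b)=1.08444; F=0.54222×(-2.188)=-1.18637, v=3.20200/1.08444=2.95269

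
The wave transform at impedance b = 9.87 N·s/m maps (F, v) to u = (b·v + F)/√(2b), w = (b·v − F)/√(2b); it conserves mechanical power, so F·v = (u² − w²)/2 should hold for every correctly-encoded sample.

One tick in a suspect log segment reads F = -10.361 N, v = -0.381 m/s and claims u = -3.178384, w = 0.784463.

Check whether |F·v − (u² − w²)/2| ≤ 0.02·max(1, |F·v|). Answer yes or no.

F·v = (-10.361)×(-0.381) = 3.947541 W.
(u² − w²)/2 = (10.102125 − 0.615382)/2 = 4.743371 W.
|Δ| = 0.795830;  2% of max(1, |F·v|) = 0.078951.

no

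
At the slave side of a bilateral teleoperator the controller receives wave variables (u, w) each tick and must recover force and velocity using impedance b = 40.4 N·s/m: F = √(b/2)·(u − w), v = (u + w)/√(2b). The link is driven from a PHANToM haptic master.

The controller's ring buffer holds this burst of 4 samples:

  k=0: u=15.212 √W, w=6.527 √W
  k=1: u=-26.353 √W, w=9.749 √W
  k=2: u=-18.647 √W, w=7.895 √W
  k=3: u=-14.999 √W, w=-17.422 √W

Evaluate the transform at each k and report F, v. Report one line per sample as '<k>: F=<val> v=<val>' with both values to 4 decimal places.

k=0: u−w=8.6850, u+w=21.7390; √(b/2)=4.4944, √(2b)=8.9889; F=4.4944×8.685=39.0342, v=21.7390/8.9889=2.4184
k=1: u−w=-36.1020, u+w=-16.6040; √(b/2)=4.4944, √(2b)=8.9889; F=4.4944×(-36.102)=-162.2583, v=-16.6040/8.9889=-1.8472
k=2: u−w=-26.5420, u+w=-10.7520; √(b/2)=4.4944, √(2b)=8.9889; F=4.4944×(-26.542)=-119.2915, v=-10.7520/8.9889=-1.1961
k=3: u−w=2.4230, u+w=-32.4210; √(b/2)=4.4944, √(2b)=8.9889; F=4.4944×2.423=10.8900, v=-32.4210/8.9889=-3.6068

0: F=39.0342 v=2.4184
1: F=-162.2583 v=-1.8472
2: F=-119.2915 v=-1.1961
3: F=10.8900 v=-3.6068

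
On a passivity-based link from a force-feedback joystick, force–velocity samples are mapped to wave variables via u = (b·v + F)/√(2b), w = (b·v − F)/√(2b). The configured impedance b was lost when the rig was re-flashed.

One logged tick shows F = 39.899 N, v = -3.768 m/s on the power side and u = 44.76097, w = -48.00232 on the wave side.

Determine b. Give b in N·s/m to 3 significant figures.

b = 0.37 N·s/m

u + w = -3.2413;  u + w = √(2b)·v, so √(2b) = -3.2413/(-3.768) = 0.8602.
b = (√(2b))²/2 = 0.7400/2 = 0.3700.
(Check via u − w = 2F/√(2b): u − w = 92.7633, 2F/√(2b) = 92.7635.)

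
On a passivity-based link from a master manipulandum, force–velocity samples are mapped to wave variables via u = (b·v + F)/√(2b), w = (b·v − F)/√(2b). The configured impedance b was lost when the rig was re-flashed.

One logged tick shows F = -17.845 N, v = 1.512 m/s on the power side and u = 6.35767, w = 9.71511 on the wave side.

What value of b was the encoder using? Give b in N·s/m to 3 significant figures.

u + w = 16.0728;  u + w = √(2b)·v, so √(2b) = 16.0728/1.512 = 10.6301.
b = (√(2b))²/2 = 113.0000/2 = 56.5000.
(Check via u − w = 2F/√(2b): u − w = -3.3574, 2F/√(2b) = -3.3574.)

b = 56.5 N·s/m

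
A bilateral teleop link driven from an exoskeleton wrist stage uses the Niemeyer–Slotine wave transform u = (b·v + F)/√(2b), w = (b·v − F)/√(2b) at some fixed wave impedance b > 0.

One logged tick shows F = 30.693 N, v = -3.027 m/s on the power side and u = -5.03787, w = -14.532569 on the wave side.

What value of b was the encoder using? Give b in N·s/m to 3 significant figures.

u + w = -19.570439;  u + w = √(2b)·v, so √(2b) = -19.570439/(-3.027) = 6.465292.
b = (√(2b))²/2 = 41.800001/2 = 20.900001.
(Check via u − w = 2F/√(2b): u − w = 9.494699, 2F/√(2b) = 9.494699.)

b = 20.9 N·s/m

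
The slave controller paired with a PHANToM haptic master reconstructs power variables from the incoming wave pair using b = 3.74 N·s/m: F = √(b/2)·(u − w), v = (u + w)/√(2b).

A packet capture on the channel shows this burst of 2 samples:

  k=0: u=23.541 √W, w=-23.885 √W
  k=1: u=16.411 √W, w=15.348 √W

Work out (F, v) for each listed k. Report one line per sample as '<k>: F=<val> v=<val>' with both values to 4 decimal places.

0: F=64.8541 v=-0.1258
1: F=1.4536 v=11.6122

k=0: u−w=47.4260, u+w=-0.3440; √(b/2)=1.3675, √(2b)=2.7350; F=1.3675×47.426=64.8541, v=-0.3440/2.7350=-0.1258
k=1: u−w=1.0630, u+w=31.7590; √(b/2)=1.3675, √(2b)=2.7350; F=1.3675×1.063=1.4536, v=31.7590/2.7350=11.6122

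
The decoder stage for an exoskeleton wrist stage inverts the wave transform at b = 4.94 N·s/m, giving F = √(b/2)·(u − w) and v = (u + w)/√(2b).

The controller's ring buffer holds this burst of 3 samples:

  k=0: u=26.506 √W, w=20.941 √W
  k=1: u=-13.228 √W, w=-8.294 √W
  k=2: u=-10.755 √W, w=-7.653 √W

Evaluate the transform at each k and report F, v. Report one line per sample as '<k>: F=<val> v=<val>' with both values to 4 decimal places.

k=0: u−w=5.5650, u+w=47.4470; √(b/2)=1.5716, √(2b)=3.1432; F=1.5716×5.565=8.7461, v=47.4470/3.1432=15.0949
k=1: u−w=-4.9340, u+w=-21.5220; √(b/2)=1.5716, √(2b)=3.1432; F=1.5716×(-4.934)=-7.7544, v=-21.5220/3.1432=-6.8471
k=2: u−w=-3.1020, u+w=-18.4080; √(b/2)=1.5716, √(2b)=3.1432; F=1.5716×(-3.102)=-4.8752, v=-18.4080/3.1432=-5.8564

0: F=8.7461 v=15.0949
1: F=-7.7544 v=-6.8471
2: F=-4.8752 v=-5.8564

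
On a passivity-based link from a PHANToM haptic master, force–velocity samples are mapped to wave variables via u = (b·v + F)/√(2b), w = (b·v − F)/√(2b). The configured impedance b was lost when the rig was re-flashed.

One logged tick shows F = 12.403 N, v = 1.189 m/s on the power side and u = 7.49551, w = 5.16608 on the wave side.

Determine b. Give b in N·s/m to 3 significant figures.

u + w = 12.66159;  u + w = √(2b)·v, so √(2b) = 12.66159/1.189 = 10.64894.
b = (√(2b))²/2 = 113.39993/2 = 56.69996.
(Check via u − w = 2F/√(2b): u − w = 2.32943, 2F/√(2b) = 2.32943.)

b = 56.7 N·s/m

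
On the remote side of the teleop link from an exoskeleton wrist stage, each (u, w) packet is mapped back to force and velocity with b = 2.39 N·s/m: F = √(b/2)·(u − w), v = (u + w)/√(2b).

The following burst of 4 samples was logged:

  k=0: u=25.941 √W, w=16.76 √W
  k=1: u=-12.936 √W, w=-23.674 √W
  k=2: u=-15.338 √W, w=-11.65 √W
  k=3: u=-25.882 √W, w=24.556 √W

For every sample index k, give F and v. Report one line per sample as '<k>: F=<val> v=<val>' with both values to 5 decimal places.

k=0: u−w=9.18100, u+w=42.70100; √(b/2)=1.09316, √(2b)=2.18632; F=1.09316×9.181=10.03631, v=42.70100/2.18632=19.53098
k=1: u−w=10.73800, u+w=-36.61000; √(b/2)=1.09316, √(2b)=2.18632; F=1.09316×10.738=11.73836, v=-36.61000/2.18632=-16.74502
k=2: u−w=-3.68800, u+w=-26.98800; √(b/2)=1.09316, √(2b)=2.18632; F=1.09316×(-3.688)=-4.03158, v=-26.98800/2.18632=-12.34402
k=3: u−w=-50.43800, u+w=-1.32600; √(b/2)=1.09316, √(2b)=2.18632; F=1.09316×(-50.438)=-55.13683, v=-1.32600/2.18632=-0.60650

0: F=10.03631 v=19.53098
1: F=11.73836 v=-16.74502
2: F=-4.03158 v=-12.34402
3: F=-55.13683 v=-0.60650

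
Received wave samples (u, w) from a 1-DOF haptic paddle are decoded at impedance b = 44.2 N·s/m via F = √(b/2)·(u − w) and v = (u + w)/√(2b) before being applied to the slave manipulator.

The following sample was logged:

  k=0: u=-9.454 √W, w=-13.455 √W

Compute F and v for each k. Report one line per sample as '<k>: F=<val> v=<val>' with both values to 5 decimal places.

0: F=18.80896 v=-2.43658

k=0: u−w=4.00100, u+w=-22.90900; √(b/2)=4.70106, √(2b)=9.40213; F=4.70106×4.001=18.80896, v=-22.90900/9.40213=-2.43658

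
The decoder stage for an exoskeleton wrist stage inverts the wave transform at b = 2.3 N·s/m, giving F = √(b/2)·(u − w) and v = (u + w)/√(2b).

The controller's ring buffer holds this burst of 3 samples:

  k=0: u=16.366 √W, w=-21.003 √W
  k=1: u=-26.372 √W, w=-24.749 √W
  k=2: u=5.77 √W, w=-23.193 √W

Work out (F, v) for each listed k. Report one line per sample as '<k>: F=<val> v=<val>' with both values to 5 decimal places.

k=0: u−w=37.36900, u+w=-4.63700; √(b/2)=1.07238, √(2b)=2.14476; F=1.07238×37.369=40.07379, v=-4.63700/2.14476=-2.16201
k=1: u−w=-1.62300, u+w=-51.12100; √(b/2)=1.07238, √(2b)=2.14476; F=1.07238×(-1.623)=-1.74047, v=-51.12100/2.14476=-23.83529
k=2: u−w=28.96300, u+w=-17.42300; √(b/2)=1.07238, √(2b)=2.14476; F=1.07238×28.963=31.05936, v=-17.42300/2.14476=-8.12352

0: F=40.07379 v=-2.16201
1: F=-1.74047 v=-23.83529
2: F=31.05936 v=-8.12352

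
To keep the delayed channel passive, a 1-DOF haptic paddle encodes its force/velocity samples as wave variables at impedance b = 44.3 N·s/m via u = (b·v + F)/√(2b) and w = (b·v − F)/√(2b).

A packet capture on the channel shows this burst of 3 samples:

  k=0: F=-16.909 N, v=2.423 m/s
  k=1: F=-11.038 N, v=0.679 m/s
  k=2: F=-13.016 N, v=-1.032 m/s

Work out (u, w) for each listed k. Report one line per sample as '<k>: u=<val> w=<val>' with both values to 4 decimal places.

k=0: b·v=44.3×2.423=107.3389; √(2b)=9.4128; u=(107.3389+(-16.909))/9.4128=9.6072, w=(107.3389−(-16.909))/9.4128=13.1999
k=1: b·v=44.3×0.679=30.0797; √(2b)=9.4128; u=(30.0797+(-11.038))/9.4128=2.0230, w=(30.0797−(-11.038))/9.4128=4.3683
k=2: b·v=44.3×(-1.032)=-45.7176; √(2b)=9.4128; u=(-45.7176+(-13.016))/9.4128=-6.2398, w=(-45.7176−(-13.016))/9.4128=-3.4742

0: u=9.6072 w=13.1999
1: u=2.0230 w=4.3683
2: u=-6.2398 w=-3.4742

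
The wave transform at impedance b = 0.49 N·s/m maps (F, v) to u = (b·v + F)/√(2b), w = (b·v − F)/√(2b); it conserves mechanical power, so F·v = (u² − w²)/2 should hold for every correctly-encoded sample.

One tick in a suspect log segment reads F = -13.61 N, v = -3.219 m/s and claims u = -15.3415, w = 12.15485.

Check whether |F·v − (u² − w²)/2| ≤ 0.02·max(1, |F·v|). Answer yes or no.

yes

F·v = (-13.61)×(-3.219) = 43.8106 W.
(u² − w²)/2 = (235.3616 − 147.7404)/2 = 43.8106 W.
|Δ| = 0.0000;  2% of max(1, |F·v|) = 0.8762.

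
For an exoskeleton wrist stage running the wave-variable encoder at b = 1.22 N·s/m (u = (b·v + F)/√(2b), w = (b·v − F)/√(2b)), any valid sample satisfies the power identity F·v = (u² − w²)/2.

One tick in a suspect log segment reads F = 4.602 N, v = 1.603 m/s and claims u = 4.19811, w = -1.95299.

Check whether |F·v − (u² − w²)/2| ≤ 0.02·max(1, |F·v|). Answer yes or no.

no

F·v = 4.602×1.603 = 7.37701 W.
(u² − w²)/2 = (17.62413 − 3.81417)/2 = 6.90498 W.
|Δ| = 0.47203;  2% of max(1, |F·v|) = 0.14754.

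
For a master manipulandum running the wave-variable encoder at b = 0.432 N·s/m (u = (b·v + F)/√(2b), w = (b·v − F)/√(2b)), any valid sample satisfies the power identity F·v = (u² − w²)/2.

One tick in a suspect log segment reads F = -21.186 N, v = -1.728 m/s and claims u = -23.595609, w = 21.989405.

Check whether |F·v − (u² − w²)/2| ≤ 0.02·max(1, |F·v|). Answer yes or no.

F·v = (-21.186)×(-1.728) = 36.609408 W.
(u² − w²)/2 = (556.752764 − 483.533932)/2 = 36.609416 W.
|Δ| = 0.000008;  2% of max(1, |F·v|) = 0.732188.

yes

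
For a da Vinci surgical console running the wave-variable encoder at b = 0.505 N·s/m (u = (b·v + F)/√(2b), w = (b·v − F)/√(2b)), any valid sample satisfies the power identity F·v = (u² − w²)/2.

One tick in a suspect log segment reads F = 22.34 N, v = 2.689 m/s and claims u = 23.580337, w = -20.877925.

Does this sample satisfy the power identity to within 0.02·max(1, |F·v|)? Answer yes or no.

yes

F·v = 22.34×2.689 = 60.072260 W.
(u² − w²)/2 = (556.032293 − 435.887752)/2 = 60.072270 W.
|Δ| = 0.000010;  2% of max(1, |F·v|) = 1.201445.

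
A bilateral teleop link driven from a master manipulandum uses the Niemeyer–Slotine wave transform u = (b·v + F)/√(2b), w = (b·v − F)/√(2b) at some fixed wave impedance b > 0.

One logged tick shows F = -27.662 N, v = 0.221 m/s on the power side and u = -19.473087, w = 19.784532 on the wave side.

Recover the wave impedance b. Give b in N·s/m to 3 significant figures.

b = 0.993 N·s/m

u + w = 0.311445;  u + w = √(2b)·v, so √(2b) = 0.311445/0.221 = 1.409253.
b = (√(2b))²/2 = 1.985995/2 = 0.992998.
(Check via u − w = 2F/√(2b): u − w = -39.257619, 2F/√(2b) = -39.257667.)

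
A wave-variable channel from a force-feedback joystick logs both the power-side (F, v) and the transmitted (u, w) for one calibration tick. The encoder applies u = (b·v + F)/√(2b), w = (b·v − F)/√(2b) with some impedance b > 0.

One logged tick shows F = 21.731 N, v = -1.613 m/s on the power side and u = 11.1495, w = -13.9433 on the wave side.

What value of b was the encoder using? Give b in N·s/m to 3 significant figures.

u + w = -2.7938;  u + w = √(2b)·v, so √(2b) = -2.7938/(-1.613) = 1.7321.
b = (√(2b))²/2 = 3.0000/2 = 1.5000.
(Check via u − w = 2F/√(2b): u − w = 25.0928, 2F/√(2b) = 25.0928.)

b = 1.5 N·s/m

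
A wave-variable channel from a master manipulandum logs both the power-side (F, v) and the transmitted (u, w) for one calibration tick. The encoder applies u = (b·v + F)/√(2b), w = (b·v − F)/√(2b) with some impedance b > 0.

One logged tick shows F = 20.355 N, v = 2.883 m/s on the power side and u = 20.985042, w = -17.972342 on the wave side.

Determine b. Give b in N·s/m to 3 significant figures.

u + w = 3.012700;  u + w = √(2b)·v, so √(2b) = 3.012700/2.883 = 1.044988.
b = (√(2b))²/2 = 1.092000/2 = 0.546000.
(Check via u − w = 2F/√(2b): u − w = 38.957384, 2F/√(2b) = 38.957390.)

b = 0.546 N·s/m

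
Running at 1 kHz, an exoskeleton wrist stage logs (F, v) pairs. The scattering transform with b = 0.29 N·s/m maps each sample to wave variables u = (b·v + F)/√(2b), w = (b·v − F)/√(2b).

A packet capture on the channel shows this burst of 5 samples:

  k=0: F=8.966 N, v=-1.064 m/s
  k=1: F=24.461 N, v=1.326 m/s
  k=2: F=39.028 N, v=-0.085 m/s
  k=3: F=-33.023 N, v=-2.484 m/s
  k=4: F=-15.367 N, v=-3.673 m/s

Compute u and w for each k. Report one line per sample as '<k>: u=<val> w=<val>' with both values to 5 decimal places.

k=0: b·v=0.29×(-1.064)=-0.30856; √(2b)=0.76158; u=(-0.30856+8.966)/0.76158=11.36778, w=(-0.30856−8.966)/0.76158=-12.17809
k=1: b·v=0.29×1.326=0.38454; √(2b)=0.76158; u=(0.38454+24.461)/0.76158=32.62379, w=(0.38454−24.461)/0.76158=-31.61394
k=2: b·v=0.29×(-0.085)=-0.02465; √(2b)=0.76158; u=(-0.02465+39.028)/0.76158=51.21391, w=(-0.02465−39.028)/0.76158=-51.27864
k=3: b·v=0.29×(-2.484)=-0.72036; √(2b)=0.76158; u=(-0.72036+(-33.023))/0.76158=-44.30720, w=(-0.72036−(-33.023))/0.76158=42.41544
k=4: b·v=0.29×(-3.673)=-1.06517; √(2b)=0.76158; u=(-1.06517+(-15.367))/0.76158=-21.57650, w=(-1.06517−(-15.367))/0.76158=18.77922

0: u=11.36778 w=-12.17809
1: u=32.62379 w=-31.61394
2: u=51.21391 w=-51.27864
3: u=-44.30720 w=42.41544
4: u=-21.57650 w=18.77922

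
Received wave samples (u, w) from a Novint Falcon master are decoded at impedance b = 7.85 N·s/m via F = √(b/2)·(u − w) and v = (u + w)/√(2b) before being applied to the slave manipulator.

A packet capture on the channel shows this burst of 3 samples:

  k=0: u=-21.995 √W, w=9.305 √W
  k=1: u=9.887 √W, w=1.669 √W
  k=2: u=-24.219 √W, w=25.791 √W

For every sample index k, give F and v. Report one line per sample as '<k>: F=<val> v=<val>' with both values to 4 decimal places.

k=0: u−w=-31.3000, u+w=-12.6900; √(b/2)=1.9812, √(2b)=3.9623; F=1.9812×(-31.3)=-62.0103, v=-12.6900/3.9623=-3.2027
k=1: u−w=8.2180, u+w=11.5560; √(b/2)=1.9812, √(2b)=3.9623; F=1.9812×8.218=16.2812, v=11.5560/3.9623=2.9165
k=2: u−w=-50.0100, u+w=1.5720; √(b/2)=1.9812, √(2b)=3.9623; F=1.9812×(-50.01)=-99.0779, v=1.5720/3.9623=0.3967

0: F=-62.0103 v=-3.2027
1: F=16.2812 v=2.9165
2: F=-99.0779 v=0.3967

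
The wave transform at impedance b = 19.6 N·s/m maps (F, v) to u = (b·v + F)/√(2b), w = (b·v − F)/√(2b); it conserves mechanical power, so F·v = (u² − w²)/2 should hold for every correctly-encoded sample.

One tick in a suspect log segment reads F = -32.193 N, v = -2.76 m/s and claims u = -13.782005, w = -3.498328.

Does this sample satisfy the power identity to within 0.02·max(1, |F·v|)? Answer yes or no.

F·v = (-32.193)×(-2.76) = 88.852680 W.
(u² − w²)/2 = (189.943662 − 12.238299)/2 = 88.852682 W.
|Δ| = 0.000002;  2% of max(1, |F·v|) = 1.777054.

yes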